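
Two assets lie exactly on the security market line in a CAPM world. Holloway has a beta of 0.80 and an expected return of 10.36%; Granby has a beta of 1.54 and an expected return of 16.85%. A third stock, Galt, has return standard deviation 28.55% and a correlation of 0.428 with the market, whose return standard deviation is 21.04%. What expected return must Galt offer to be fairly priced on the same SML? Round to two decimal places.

8.44%

MRP = (16.85% − 10.36%) / (1.54 − 0.80) = 8.7703%
R_f = 10.36% − 0.80 × 8.7703% = 3.3438%
β_Galt = ρ·σ_i/σ_m = 0.428 × 28.55 / 21.04 = 0.5808
E(R_Galt) = R_f + β × MRP = 3.3438% + 0.5808 × 8.7703% = 8.44%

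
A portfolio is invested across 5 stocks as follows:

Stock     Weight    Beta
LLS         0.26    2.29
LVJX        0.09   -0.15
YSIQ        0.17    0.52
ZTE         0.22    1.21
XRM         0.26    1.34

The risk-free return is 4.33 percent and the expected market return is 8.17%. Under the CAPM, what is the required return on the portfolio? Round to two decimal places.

β_P = Σ w_i β_i = 0.26×2.29 + 0.09×-0.15 + 0.17×0.52 + 0.22×1.21 + 0.26×1.34 = 1.2849
MRP = 8.17% − 4.33% = 3.84%
E(R_P) = R_f + β_P × MRP = 4.33% + 1.2849 × 3.84% = 9.26%

9.26%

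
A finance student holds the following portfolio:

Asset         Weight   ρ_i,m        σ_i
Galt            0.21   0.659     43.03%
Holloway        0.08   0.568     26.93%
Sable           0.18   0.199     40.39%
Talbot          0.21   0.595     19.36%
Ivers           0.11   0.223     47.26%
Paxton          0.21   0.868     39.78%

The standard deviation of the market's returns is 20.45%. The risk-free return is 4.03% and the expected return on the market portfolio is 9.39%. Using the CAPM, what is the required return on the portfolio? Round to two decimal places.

β_Galt = 0.659 × 43.03% / 20.45% = 1.3866
β_Holloway = 0.568 × 26.93% / 20.45% = 0.7480
β_Sable = 0.199 × 40.39% / 20.45% = 0.3930
β_Talbot = 0.595 × 19.36% / 20.45% = 0.5633
β_Ivers = 0.223 × 47.26% / 20.45% = 0.5154
β_Paxton = 0.868 × 39.78% / 20.45% = 1.6885
β_P = Σ w_i β_i = 0.21×1.3866 + 0.08×0.7480 + 0.18×0.3930 + 0.21×0.5633 + 0.11×0.5154 + 0.21×1.6885 = 0.9513
MRP = 9.39% − 4.03% = 5.36%
E(R_P) = R_f + β_P × MRP = 4.03% + 0.9513 × 5.36% = 9.13%

9.13%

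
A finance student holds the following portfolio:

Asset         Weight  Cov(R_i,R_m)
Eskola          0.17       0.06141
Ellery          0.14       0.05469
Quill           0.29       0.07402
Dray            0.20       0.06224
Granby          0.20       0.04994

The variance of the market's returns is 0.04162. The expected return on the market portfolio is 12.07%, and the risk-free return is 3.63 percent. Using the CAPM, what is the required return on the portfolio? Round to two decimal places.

16.20%

β_Eskola = 0.06141 / 0.04162 = 1.4755
β_Ellery = 0.05469 / 0.04162 = 1.3140
β_Quill = 0.07402 / 0.04162 = 1.7785
β_Dray = 0.06224 / 0.04162 = 1.4954
β_Granby = 0.04994 / 0.04162 = 1.1999
β_P = Σ w_i β_i = 0.17×1.4755 + 0.14×1.3140 + 0.29×1.7785 + 0.20×1.4954 + 0.20×1.1999 = 1.4896
MRP = 12.07% − 3.63% = 8.44%
E(R_P) = R_f + β_P × MRP = 3.63% + 1.4896 × 8.44% = 16.20%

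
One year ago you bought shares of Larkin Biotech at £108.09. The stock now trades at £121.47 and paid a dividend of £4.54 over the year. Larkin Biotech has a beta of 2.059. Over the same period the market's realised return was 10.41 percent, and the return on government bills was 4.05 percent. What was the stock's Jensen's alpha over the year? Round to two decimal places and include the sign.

-0.57%

Realised HPR = (P1 + D1 − P0) / P0 = (121.47 + 4.54 − 108.09) / 108.09 = 17.92 / 108.09 = 16.5788%
MRP = 10.41% − 4.05% = 6.36%
CAPM required = R_f + β·MRP = 4.05% + 2.059 × 6.36% = 17.14524%
α = realised − required = 16.5788% − 17.14524% = -0.57%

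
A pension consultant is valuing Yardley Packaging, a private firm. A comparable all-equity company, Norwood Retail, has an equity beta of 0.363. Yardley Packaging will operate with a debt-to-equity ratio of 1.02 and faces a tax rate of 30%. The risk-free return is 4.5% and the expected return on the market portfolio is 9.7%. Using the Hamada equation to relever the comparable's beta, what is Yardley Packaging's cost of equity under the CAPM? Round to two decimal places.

7.74%

β_L = β_U × [1 + (1 − t)(D/E)] = 0.363 × [1 + (1 − 0.30) × 1.02]
    = 0.363 × [1 + 0.70 × 1.02] = 0.363 × 1.7140 = 0.6222
MRP = 9.7% − 4.5% = 5.20%
E(R) = R_f + β_L × MRP = 4.5% + 0.6222 × 5.2% = 7.74%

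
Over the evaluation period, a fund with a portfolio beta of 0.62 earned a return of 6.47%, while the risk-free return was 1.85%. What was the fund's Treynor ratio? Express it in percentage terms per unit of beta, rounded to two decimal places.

Treynor = (R_P − R_f) / β_P = (6.47% − 1.85%) / 0.6200 = 4.62% / 0.6200 = 7.45%

7.45%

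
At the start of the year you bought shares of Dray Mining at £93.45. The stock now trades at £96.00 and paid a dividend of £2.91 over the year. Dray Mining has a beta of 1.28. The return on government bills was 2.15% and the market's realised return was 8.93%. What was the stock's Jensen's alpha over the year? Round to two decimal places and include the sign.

Realised HPR = (P1 + D1 − P0) / P0 = (96.00 + 2.91 − 93.45) / 93.45 = 5.46 / 93.45 = 5.8427%
MRP = 8.93% − 2.15% = 6.78%
CAPM required = R_f + β·MRP = 2.15% + 1.28 × 6.78% = 10.8284%
α = realised − required = 5.8427% − 10.8284% = -4.99%

-4.99%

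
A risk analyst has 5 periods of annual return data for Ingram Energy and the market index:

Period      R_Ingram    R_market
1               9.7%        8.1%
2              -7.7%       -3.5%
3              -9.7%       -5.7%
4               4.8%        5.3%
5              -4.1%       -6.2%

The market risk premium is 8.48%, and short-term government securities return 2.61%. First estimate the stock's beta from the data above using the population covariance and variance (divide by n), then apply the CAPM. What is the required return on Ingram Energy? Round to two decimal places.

Mean R_i = (9.7 − 7.7 − 9.7 + 4.8 − 4.1) / 5 = -1.4000%
Mean R_m = (8.1 − 3.5 − 5.7 + 5.3 − 6.2) / 5 = -0.4000%
Σ(R_i − R̄_i)(R_m − R̄_m) = 208.8700  ⇒  Cov = 208.8700 / 5 = 41.7740
Σ(R_m − R̄_m)² = 176.0800  ⇒  Var(R_m) = 176.0800 / 5 = 35.2160
β = Cov / Var(R_m) = 41.7740 / 35.2160 = 1.1862
E(R) = R_f + β × MRP = 2.61% + 1.1862 × 8.48% = 12.67%

12.67%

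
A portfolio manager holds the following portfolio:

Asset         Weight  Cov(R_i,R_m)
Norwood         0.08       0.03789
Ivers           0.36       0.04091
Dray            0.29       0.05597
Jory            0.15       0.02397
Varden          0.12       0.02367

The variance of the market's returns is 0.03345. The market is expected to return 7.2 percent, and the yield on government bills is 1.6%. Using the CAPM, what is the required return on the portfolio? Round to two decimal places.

β_Norwood = 0.03789 / 0.03345 = 1.1327
β_Ivers = 0.04091 / 0.03345 = 1.2230
β_Dray = 0.05597 / 0.03345 = 1.6732
β_Jory = 0.02397 / 0.03345 = 0.7166
β_Varden = 0.02367 / 0.03345 = 0.7076
β_P = Σ w_i β_i = 0.08×1.1327 + 0.36×1.2230 + 0.29×1.6732 + 0.15×0.7166 + 0.12×0.7076 = 1.2085
MRP = 7.2% − 1.6% = 5.60%
E(R_P) = R_f + β_P × MRP = 1.6% + 1.2085 × 5.6% = 8.37%

8.37%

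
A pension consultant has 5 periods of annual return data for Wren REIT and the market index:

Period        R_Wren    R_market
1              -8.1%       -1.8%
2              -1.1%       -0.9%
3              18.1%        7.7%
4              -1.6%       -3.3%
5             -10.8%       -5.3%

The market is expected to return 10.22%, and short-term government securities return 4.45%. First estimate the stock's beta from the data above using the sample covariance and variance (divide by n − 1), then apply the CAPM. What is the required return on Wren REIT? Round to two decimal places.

Mean R_i = (-8.1 − 1.1 + 18.1 − 1.6 − 10.8) / 5 = -0.7000%
Mean R_m = (-1.8 − 0.9 + 7.7 − 3.3 − 5.3) / 5 = -0.7200%
Σ(R_i − R̄_i)(R_m − R̄_m) = 214.9400  ⇒  Cov = 214.9400 / 4 = 53.7350
Σ(R_m − R̄_m)² = 99.7280  ⇒  Var(R_m) = 99.7280 / 4 = 24.9320
β = Cov / Var(R_m) = 53.7350 / 24.9320 = 2.1553
MRP = 10.22% − 4.45% = 5.77%
E(R) = R_f + β × MRP = 4.45% + 2.1553 × 5.77% = 16.89%

16.89%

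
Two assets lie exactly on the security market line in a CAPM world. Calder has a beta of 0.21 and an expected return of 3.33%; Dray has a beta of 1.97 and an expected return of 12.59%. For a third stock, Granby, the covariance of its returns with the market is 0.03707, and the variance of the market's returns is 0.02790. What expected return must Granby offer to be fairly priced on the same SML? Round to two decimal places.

9.22%

MRP = (12.59% − 3.33%) / (1.97 − 0.21) = 5.2614%
R_f = 3.33% − 0.21 × 5.2614% = 2.2251%
β_Granby = Cov / Var(R_m) = 0.03707 / 0.02790 = 1.3287
E(R_Granby) = R_f + β × MRP = 2.2251% + 1.3287 × 5.2614% = 9.22%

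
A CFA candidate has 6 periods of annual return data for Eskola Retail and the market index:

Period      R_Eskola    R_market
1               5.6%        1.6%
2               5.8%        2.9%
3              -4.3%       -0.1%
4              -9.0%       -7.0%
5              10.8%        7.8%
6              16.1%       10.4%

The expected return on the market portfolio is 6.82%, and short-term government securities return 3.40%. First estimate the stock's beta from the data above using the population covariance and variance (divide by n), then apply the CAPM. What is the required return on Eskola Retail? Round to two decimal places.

Mean R_i = (5.6 + 5.8 − 4.3 − 9.0 + 10.8 + 16.1) / 6 = 4.1667%
Mean R_m = (1.6 + 2.9 − 0.1 − 7.0 + 7.8 + 10.4) / 6 = 2.6000%
Σ(R_i − R̄_i)(R_m − R̄_m) = 275.8900  ⇒  Cov = 275.8900 / 6 = 45.9817
Σ(R_m − R̄_m)² = 188.4200  ⇒  Var(R_m) = 188.4200 / 6 = 31.4033
β = Cov / Var(R_m) = 45.9817 / 31.4033 = 1.4642
MRP = 6.82% − 3.40% = 3.42%
E(R) = R_f + β × MRP = 3.40% + 1.4642 × 3.42% = 8.41%

8.41%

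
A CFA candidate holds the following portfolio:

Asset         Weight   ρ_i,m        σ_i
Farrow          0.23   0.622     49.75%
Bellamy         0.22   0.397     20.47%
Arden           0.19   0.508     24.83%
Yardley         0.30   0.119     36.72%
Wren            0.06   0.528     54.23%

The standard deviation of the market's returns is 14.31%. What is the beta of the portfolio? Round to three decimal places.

β_Farrow = 0.622 × 49.75% / 14.31% = 2.1624
β_Bellamy = 0.397 × 20.47% / 14.31% = 0.5679
β_Arden = 0.508 × 24.83% / 14.31% = 0.8815
β_Yardley = 0.119 × 36.72% / 14.31% = 0.3054
β_Wren = 0.528 × 54.23% / 14.31% = 2.0009
β_P = Σ w_i β_i = 0.23×2.1624 + 0.22×0.5679 + 0.19×0.8815 + 0.30×0.3054 + 0.06×2.0009 = 1.0014

1.001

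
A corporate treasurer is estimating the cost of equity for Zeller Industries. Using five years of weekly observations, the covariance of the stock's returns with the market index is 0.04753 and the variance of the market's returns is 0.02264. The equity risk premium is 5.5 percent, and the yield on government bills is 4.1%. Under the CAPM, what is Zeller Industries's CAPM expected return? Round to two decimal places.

β = Cov(R_i, R_m) / Var(R_m) = 0.04753 / 0.02264 = 2.0994
E(R) = R_f + β × MRP = 4.1% + 2.0994 × 5.5% = 15.65%

15.65%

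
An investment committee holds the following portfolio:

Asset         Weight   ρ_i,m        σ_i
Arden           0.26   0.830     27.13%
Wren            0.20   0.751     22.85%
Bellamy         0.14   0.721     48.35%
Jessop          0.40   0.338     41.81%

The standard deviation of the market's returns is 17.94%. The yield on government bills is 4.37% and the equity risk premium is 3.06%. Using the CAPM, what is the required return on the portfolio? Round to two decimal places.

β_Arden = 0.830 × 27.13% / 17.94% = 1.2552
β_Wren = 0.751 × 22.85% / 17.94% = 0.9565
β_Bellamy = 0.721 × 48.35% / 17.94% = 1.9432
β_Jessop = 0.338 × 41.81% / 17.94% = 0.7877
β_P = Σ w_i β_i = 0.26×1.2552 + 0.20×0.9565 + 0.14×1.9432 + 0.40×0.7877 = 1.1048
E(R_P) = R_f + β_P × MRP = 4.37% + 1.1048 × 3.06% = 7.75%

7.75%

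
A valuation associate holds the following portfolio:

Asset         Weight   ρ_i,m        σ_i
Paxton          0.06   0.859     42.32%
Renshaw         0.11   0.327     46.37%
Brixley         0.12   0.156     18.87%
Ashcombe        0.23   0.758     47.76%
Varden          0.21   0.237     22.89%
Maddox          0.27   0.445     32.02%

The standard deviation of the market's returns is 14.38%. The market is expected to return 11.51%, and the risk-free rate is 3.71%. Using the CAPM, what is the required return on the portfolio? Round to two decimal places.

β_Paxton = 0.859 × 42.32% / 14.38% = 2.5280
β_Renshaw = 0.327 × 46.37% / 14.38% = 1.0544
β_Brixley = 0.156 × 18.87% / 14.38% = 0.2047
β_Ashcombe = 0.758 × 47.76% / 14.38% = 2.5175
β_Varden = 0.237 × 22.89% / 14.38% = 0.3773
β_Maddox = 0.445 × 32.02% / 14.38% = 0.9909
β_P = Σ w_i β_i = 0.06×2.5280 + 0.11×1.0544 + 0.12×0.2047 + 0.23×2.5175 + 0.21×0.3773 + 0.27×0.9909 = 1.2180
MRP = 11.51% − 3.71% = 7.80%
E(R_P) = R_f + β_P × MRP = 3.71% + 1.2180 × 7.80% = 13.21%

13.21%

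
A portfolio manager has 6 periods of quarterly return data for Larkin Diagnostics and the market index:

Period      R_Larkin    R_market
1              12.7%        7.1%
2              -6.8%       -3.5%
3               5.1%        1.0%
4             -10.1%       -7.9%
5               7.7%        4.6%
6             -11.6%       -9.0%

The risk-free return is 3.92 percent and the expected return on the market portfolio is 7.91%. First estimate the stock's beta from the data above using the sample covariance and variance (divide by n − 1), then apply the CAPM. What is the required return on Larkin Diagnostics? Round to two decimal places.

Mean R_i = (12.7 − 6.8 + 5.1 − 10.1 + 7.7 − 11.6) / 6 = -0.5000%
Mean R_m = (7.1 − 3.5 + 1.0 − 7.9 + 4.6 − 9.0) / 6 = -1.2833%
Σ(R_i − R̄_i)(R_m − R̄_m) = 334.8300  ⇒  Cov = 334.8300 / 5 = 66.9660
Σ(R_m − R̄_m)² = 218.3483  ⇒  Var(R_m) = 218.3483 / 5 = 43.6697
β = Cov / Var(R_m) = 66.9660 / 43.6697 = 1.5335
MRP = 7.91% − 3.92% = 3.99%
E(R) = R_f + β × MRP = 3.92% + 1.5335 × 3.99% = 10.04%

10.04%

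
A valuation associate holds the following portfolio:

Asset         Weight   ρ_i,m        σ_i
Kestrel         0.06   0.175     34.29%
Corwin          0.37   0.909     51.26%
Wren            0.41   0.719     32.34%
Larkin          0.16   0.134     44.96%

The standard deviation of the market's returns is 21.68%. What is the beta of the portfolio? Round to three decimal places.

1.296

β_Kestrel = 0.175 × 34.29% / 21.68% = 0.2768
β_Corwin = 0.909 × 51.26% / 21.68% = 2.1492
β_Wren = 0.719 × 32.34% / 21.68% = 1.0725
β_Larkin = 0.134 × 44.96% / 21.68% = 0.2779
β_P = Σ w_i β_i = 0.06×0.2768 + 0.37×2.1492 + 0.41×1.0725 + 0.16×0.2779 = 1.2960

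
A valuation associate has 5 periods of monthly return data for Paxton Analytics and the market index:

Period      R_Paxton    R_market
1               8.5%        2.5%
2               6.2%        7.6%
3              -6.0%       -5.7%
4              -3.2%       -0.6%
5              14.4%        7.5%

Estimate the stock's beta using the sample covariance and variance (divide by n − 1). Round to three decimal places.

Mean R_i = (8.5 + 6.2 − 6.0 − 3.2 + 14.4) / 5 = 3.9800%
Mean R_m = (2.5 + 7.6 − 5.7 − 0.6 + 7.5) / 5 = 2.2600%
Σ(R_i − R̄_i)(R_m − R̄_m) = 167.5160  ⇒  Cov = 167.5160 / 4 = 41.8790
Σ(R_m − R̄_m)² = 127.5720  ⇒  Var(R_m) = 127.5720 / 4 = 31.8930
β = Cov / Var(R_m) = 41.8790 / 31.8930 = 1.3131

1.313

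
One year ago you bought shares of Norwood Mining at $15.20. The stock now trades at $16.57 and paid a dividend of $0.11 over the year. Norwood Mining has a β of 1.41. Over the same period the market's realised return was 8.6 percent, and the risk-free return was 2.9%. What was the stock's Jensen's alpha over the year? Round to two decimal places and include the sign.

-1.20%

Realised HPR = (P1 + D1 − P0) / P0 = (16.57 + 0.11 − 15.20) / 15.20 = 1.48 / 15.20 = 9.7368%
MRP = 8.6% − 2.9% = 5.70%
CAPM required = R_f + β·MRP = 2.9% + 1.41 × 5.7% = 10.9370%
α = realised − required = 9.7368% − 10.9370% = -1.20%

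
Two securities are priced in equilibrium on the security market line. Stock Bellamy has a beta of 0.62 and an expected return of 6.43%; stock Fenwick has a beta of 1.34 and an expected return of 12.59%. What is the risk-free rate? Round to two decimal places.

1.13%

Both satisfy E(R) = R_f + β·MRP, so the slope of the SML is
MRP = (12.59% − 6.43%) / (1.34 − 0.62) = 6.16% / 0.72 = 8.5556%
R_f = E(R_Bellamy) − β_Bellamy·MRP = 6.43% − 0.62 × 8.5556% = 1.1255%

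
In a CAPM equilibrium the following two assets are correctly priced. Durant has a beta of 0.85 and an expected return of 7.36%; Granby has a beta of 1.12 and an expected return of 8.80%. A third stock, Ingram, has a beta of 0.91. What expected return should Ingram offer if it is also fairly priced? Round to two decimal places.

7.68%

MRP (SML slope) = (8.80% − 7.36%) / (1.12 − 0.85) = 1.44% / 0.27 = 5.3333%
R_f (intercept) = 7.36% − 0.85 × 5.3333% = 2.8267%
E(R_Ingram) = R_f + β × MRP = 2.8267% + 0.91 × 5.3333% = 7.68%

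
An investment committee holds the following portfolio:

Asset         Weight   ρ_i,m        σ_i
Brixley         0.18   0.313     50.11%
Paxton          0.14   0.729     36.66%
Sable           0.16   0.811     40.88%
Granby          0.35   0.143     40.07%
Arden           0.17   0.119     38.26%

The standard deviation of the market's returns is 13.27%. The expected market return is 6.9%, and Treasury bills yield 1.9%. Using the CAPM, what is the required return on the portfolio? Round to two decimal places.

β_Brixley = 0.313 × 50.11% / 13.27% = 1.1819
β_Paxton = 0.729 × 36.66% / 13.27% = 2.0140
β_Sable = 0.811 × 40.88% / 13.27% = 2.4984
β_Granby = 0.143 × 40.07% / 13.27% = 0.4318
β_Arden = 0.119 × 38.26% / 13.27% = 0.3431
β_P = Σ w_i β_i = 0.18×1.1819 + 0.14×2.0140 + 0.16×2.4984 + 0.35×0.4318 + 0.17×0.3431 = 1.1039
MRP = 6.9% − 1.9% = 5.00%
E(R_P) = R_f + β_P × MRP = 1.9% + 1.1039 × 5.0% = 7.42%

7.42%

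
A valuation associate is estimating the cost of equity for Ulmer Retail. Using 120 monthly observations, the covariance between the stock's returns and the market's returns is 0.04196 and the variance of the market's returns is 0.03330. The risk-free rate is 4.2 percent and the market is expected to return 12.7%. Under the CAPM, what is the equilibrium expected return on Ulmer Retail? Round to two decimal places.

14.91%

β = Cov(R_i, R_m) / Var(R_m) = 0.04196 / 0.03330 = 1.2601
MRP = 12.7% − 4.2% = 8.50%
E(R) = R_f + β × MRP = 4.2% + 1.2601 × 8.5% = 14.91%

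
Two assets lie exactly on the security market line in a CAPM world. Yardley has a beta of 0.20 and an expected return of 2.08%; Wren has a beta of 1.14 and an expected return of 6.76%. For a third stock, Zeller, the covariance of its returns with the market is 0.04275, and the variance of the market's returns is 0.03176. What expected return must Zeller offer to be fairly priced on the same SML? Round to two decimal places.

MRP = (6.76% − 2.08%) / (1.14 − 0.20) = 4.9787%
R_f = 2.08% − 0.20 × 4.9787% = 1.0843%
β_Zeller = Cov / Var(R_m) = 0.04275 / 0.03176 = 1.3460
E(R_Zeller) = R_f + β × MRP = 1.0843% + 1.3460 × 4.9787% = 7.79%

7.79%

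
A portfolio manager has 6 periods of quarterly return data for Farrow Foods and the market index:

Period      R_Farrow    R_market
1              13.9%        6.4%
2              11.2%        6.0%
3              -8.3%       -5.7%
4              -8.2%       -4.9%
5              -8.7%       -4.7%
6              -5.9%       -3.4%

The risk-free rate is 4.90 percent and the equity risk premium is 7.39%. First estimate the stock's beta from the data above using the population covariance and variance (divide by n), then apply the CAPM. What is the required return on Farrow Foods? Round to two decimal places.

18.64%

Mean R_i = (13.9 + 11.2 − 8.3 − 8.2 − 8.7 − 5.9) / 6 = -1.0000%
Mean R_m = (6.4 + 6.0 − 5.7 − 4.9 − 4.7 − 3.4) / 6 = -1.0500%
Σ(R_i − R̄_i)(R_m − R̄_m) = 298.3000  ⇒  Cov = 298.3000 / 6 = 49.7167
Σ(R_m − R̄_m)² = 160.4950  ⇒  Var(R_m) = 160.4950 / 6 = 26.7492
β = Cov / Var(R_m) = 49.7167 / 26.7492 = 1.8586
E(R) = R_f + β × MRP = 4.90% + 1.8586 × 7.39% = 18.64%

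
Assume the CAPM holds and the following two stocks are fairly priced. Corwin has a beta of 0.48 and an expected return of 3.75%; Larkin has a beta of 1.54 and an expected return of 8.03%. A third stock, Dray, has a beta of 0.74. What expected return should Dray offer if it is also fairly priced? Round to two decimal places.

4.80%

MRP (SML slope) = (8.03% − 3.75%) / (1.54 − 0.48) = 4.28% / 1.06 = 4.0377%
R_f (intercept) = 3.75% − 0.48 × 4.0377% = 1.8119%
E(R_Dray) = R_f + β × MRP = 1.8119% + 0.74 × 4.0377% = 4.80%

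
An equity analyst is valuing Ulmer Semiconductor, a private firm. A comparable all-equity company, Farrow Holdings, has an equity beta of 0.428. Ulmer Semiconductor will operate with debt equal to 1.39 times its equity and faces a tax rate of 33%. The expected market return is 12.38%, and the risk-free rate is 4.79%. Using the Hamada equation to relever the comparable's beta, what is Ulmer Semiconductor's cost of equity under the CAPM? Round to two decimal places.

11.06%

β_L = β_U × [1 + (1 − t)(D/E)] = 0.428 × [1 + (1 − 0.33) × 1.39]
    = 0.428 × [1 + 0.67 × 1.39] = 0.428 × 1.9313 = 0.8266
MRP = 12.38% − 4.79% = 7.59%
E(R) = R_f + β_L × MRP = 4.79% + 0.8266 × 7.59% = 11.06%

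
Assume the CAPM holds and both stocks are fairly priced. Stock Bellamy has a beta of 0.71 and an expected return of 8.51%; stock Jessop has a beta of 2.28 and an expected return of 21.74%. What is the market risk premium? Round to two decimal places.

Both satisfy E(R) = R_f + β·MRP, so the slope of the SML is
MRP = (21.74% − 8.51%) / (2.28 − 0.71) = 13.23% / 1.57 = 8.4268%

8.43%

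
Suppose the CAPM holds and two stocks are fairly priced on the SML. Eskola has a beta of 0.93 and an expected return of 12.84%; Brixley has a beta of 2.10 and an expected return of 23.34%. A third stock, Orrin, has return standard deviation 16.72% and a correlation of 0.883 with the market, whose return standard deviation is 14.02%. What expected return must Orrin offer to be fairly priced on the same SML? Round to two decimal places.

MRP = (23.34% − 12.84%) / (2.10 − 0.93) = 8.9744%
R_f = 12.84% − 0.93 × 8.9744% = 4.4938%
β_Orrin = ρ·σ_i/σ_m = 0.883 × 16.72 / 14.02 = 1.0530
E(R_Orrin) = R_f + β × MRP = 4.4938% + 1.0530 × 8.9744% = 13.94%

13.94%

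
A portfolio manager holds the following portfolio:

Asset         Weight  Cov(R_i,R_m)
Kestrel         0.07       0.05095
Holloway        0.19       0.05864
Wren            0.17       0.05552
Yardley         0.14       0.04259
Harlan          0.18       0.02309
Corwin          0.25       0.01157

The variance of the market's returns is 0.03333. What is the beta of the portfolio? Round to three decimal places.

1.115

β_Kestrel = 0.05095 / 0.03333 = 1.5287
β_Holloway = 0.05864 / 0.03333 = 1.7594
β_Wren = 0.05552 / 0.03333 = 1.6658
β_Yardley = 0.04259 / 0.03333 = 1.2778
β_Harlan = 0.02309 / 0.03333 = 0.6928
β_Corwin = 0.01157 / 0.03333 = 0.3471
β_P = Σ w_i β_i = 0.07×1.5287 + 0.19×1.7594 + 0.17×1.6658 + 0.14×1.2778 + 0.18×0.6928 + 0.25×0.3471 = 1.1149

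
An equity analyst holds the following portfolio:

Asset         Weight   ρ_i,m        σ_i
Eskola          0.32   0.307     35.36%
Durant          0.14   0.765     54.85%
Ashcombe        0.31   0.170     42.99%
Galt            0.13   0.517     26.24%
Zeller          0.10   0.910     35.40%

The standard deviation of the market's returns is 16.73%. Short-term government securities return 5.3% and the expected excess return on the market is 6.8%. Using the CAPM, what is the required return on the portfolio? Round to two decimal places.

β_Eskola = 0.307 × 35.36% / 16.73% = 0.6489
β_Durant = 0.765 × 54.85% / 16.73% = 2.5081
β_Ashcombe = 0.170 × 42.99% / 16.73% = 0.4368
β_Galt = 0.517 × 26.24% / 16.73% = 0.8109
β_Zeller = 0.910 × 35.40% / 16.73% = 1.9255
β_P = Σ w_i β_i = 0.32×0.6489 + 0.14×2.5081 + 0.31×0.4368 + 0.13×0.8109 + 0.10×1.9255 = 0.9922
E(R_P) = R_f + β_P × MRP = 5.3% + 0.9922 × 6.8% = 12.05%

12.05%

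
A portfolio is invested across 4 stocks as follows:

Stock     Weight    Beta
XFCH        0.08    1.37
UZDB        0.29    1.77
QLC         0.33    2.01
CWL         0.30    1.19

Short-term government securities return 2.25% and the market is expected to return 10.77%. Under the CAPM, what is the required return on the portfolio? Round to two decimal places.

16.25%

β_P = Σ w_i β_i = 0.08×1.37 + 0.29×1.77 + 0.33×2.01 + 0.30×1.19 = 1.6432
MRP = 10.77% − 2.25% = 8.52%
E(R_P) = R_f + β_P × MRP = 2.25% + 1.6432 × 8.52% = 16.25%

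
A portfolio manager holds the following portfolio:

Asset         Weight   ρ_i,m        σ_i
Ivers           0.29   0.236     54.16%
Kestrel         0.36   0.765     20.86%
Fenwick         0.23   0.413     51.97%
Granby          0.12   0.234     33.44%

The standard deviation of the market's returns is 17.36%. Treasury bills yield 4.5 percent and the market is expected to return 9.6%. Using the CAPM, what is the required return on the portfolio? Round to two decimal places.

9.00%

β_Ivers = 0.236 × 54.16% / 17.36% = 0.7363
β_Kestrel = 0.765 × 20.86% / 17.36% = 0.9192
β_Fenwick = 0.413 × 51.97% / 17.36% = 1.2364
β_Granby = 0.234 × 33.44% / 17.36% = 0.4507
β_P = Σ w_i β_i = 0.29×0.7363 + 0.36×0.9192 + 0.23×1.2364 + 0.12×0.4507 = 0.8829
MRP = 9.6% − 4.5% = 5.10%
E(R_P) = R_f + β_P × MRP = 4.5% + 0.8829 × 5.1% = 9.00%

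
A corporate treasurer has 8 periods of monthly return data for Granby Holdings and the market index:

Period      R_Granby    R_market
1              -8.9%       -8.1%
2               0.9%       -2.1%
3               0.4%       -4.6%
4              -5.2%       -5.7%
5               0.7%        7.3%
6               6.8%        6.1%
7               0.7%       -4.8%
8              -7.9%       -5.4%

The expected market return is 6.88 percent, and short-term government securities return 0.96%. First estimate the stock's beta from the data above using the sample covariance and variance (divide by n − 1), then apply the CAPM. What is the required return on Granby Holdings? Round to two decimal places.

5.02%

Mean R_i = (-8.9 + 0.9 + 0.4 − 5.2 + 0.7 + 6.8 + 0.7 − 7.9) / 8 = -1.5625%
Mean R_m = (-8.1 − 2.1 − 4.6 − 5.7 + 7.3 + 6.1 − 4.8 − 5.4) / 8 = -2.1625%
Σ(R_i − R̄_i)(R_m − R̄_m) = 156.8588  ⇒  Cov = 156.8588 / 7 = 22.4084
Σ(R_m − R̄_m)² = 228.9588  ⇒  Var(R_m) = 228.9588 / 7 = 32.7084
β = Cov / Var(R_m) = 22.4084 / 32.7084 = 0.6851
MRP = 6.88% − 0.96% = 5.92%
E(R) = R_f + β × MRP = 0.96% + 0.6851 × 5.92% = 5.02%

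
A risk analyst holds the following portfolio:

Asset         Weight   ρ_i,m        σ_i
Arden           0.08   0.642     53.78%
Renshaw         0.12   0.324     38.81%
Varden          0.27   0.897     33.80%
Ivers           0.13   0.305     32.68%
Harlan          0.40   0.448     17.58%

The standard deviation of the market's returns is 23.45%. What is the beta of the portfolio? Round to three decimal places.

β_Arden = 0.642 × 53.78% / 23.45% = 1.4724
β_Renshaw = 0.324 × 38.81% / 23.45% = 0.5362
β_Varden = 0.897 × 33.80% / 23.45% = 1.2929
β_Ivers = 0.305 × 32.68% / 23.45% = 0.4250
β_Harlan = 0.448 × 17.58% / 23.45% = 0.3359
β_P = Σ w_i β_i = 0.08×1.4724 + 0.12×0.5362 + 0.27×1.2929 + 0.13×0.4250 + 0.40×0.3359 = 0.7208

0.721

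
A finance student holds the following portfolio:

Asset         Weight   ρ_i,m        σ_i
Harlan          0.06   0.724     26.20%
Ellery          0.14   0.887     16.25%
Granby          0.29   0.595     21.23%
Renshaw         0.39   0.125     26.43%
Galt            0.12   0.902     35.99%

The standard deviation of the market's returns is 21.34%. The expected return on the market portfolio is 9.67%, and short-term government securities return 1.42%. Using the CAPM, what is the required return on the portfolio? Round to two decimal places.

β_Harlan = 0.724 × 26.20% / 21.34% = 0.8889
β_Ellery = 0.887 × 16.25% / 21.34% = 0.6754
β_Granby = 0.595 × 21.23% / 21.34% = 0.5919
β_Renshaw = 0.125 × 26.43% / 21.34% = 0.1548
β_Galt = 0.902 × 35.99% / 21.34% = 1.5212
β_P = Σ w_i β_i = 0.06×0.8889 + 0.14×0.6754 + 0.29×0.5919 + 0.39×0.1548 + 0.12×1.5212 = 0.5625
MRP = 9.67% − 1.42% = 8.25%
E(R_P) = R_f + β_P × MRP = 1.42% + 0.5625 × 8.25% = 6.06%

6.06%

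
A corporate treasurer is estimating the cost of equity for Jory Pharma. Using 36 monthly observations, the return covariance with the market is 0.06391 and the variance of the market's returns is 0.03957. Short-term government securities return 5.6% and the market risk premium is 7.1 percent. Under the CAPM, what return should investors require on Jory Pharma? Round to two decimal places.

β = Cov(R_i, R_m) / Var(R_m) = 0.06391 / 0.03957 = 1.6151
E(R) = R_f + β × MRP = 5.6% + 1.6151 × 7.1% = 17.07%

17.07%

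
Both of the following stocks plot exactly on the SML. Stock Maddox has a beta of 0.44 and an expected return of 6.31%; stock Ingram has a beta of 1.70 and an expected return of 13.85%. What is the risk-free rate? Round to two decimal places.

Both satisfy E(R) = R_f + β·MRP, so the slope of the SML is
MRP = (13.85% − 6.31%) / (1.70 − 0.44) = 7.54% / 1.26 = 5.9841%
R_f = E(R_Maddox) − β_Maddox·MRP = 6.31% − 0.44 × 5.9841% = 3.6770%

3.68%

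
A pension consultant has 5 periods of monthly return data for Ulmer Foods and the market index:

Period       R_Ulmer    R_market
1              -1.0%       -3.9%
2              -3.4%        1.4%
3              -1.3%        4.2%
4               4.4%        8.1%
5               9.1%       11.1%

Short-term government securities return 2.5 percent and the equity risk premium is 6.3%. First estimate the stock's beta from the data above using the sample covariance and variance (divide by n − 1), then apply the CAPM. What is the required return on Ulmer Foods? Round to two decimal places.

Mean R_i = (-1.0 − 3.4 − 1.3 + 4.4 + 9.1) / 5 = 1.5600%
Mean R_m = (-3.9 + 1.4 + 4.2 + 8.1 + 11.1) / 5 = 4.1800%
Σ(R_i − R̄_i)(R_m − R̄_m) = 97.7260  ⇒  Cov = 97.7260 / 4 = 24.4315
Σ(R_m − R̄_m)² = 136.2680  ⇒  Var(R_m) = 136.2680 / 4 = 34.0670
β = Cov / Var(R_m) = 24.4315 / 34.0670 = 0.7172
E(R) = R_f + β × MRP = 2.5% + 0.7172 × 6.3% = 7.02%

7.02%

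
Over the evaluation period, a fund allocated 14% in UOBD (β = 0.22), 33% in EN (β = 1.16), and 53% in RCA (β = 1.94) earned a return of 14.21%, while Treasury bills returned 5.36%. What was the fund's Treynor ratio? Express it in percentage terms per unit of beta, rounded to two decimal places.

β_P = 0.14×0.22 + 0.33×1.16 + 0.53×1.94 = 1.4418
Treynor = (R_P − R_f) / β_P = (14.21% − 5.36%) / 1.4418 = 8.85% / 1.4418 = 6.14%

6.14%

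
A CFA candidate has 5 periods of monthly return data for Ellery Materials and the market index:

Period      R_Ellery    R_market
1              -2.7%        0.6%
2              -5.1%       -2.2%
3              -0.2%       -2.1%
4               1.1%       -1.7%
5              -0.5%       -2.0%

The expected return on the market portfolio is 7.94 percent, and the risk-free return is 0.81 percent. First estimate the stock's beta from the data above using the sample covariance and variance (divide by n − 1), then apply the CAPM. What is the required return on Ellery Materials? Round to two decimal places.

Mean R_i = (-2.7 − 5.1 − 0.2 + 1.1 − 0.5) / 5 = -1.4800%
Mean R_m = (0.6 − 2.2 − 2.1 − 1.7 − 2.0) / 5 = -1.4800%
Σ(R_i − R̄_i)(R_m − R̄_m) = -1.8020  ⇒  Cov = -1.8020 / 4 = -0.4505
Σ(R_m − R̄_m)² = 5.5480  ⇒  Var(R_m) = 5.5480 / 4 = 1.3870
β = Cov / Var(R_m) = -0.4505 / 1.3870 = -0.3248
MRP = 7.94% − 0.81% = 7.13%
E(R) = R_f + β × MRP = 0.81% + -0.3248 × 7.13% = -1.51%

-1.51%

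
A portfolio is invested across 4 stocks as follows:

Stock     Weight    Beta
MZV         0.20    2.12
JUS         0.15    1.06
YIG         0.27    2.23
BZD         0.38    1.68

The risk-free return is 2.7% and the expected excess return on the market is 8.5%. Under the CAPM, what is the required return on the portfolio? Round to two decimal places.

β_P = Σ w_i β_i = 0.20×2.12 + 0.15×1.06 + 0.27×2.23 + 0.38×1.68 = 1.8235
E(R_P) = R_f + β_P × MRP = 2.7% + 1.8235 × 8.5% = 18.20%

18.20%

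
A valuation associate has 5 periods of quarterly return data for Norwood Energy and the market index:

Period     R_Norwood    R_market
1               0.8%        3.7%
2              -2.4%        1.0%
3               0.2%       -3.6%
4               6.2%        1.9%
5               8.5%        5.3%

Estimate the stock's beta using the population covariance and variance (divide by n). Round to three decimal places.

0.759

Mean R_i = (0.8 − 2.4 + 0.2 + 6.2 + 8.5) / 5 = 2.6600%
Mean R_m = (3.7 + 1.0 − 3.6 + 1.9 + 5.3) / 5 = 1.6600%
Σ(R_i − R̄_i)(R_m − R̄_m) = 34.5920  ⇒  Cov = 34.5920 / 5 = 6.9184
Σ(R_m − R̄_m)² = 45.5720  ⇒  Var(R_m) = 45.5720 / 5 = 9.1144
β = Cov / Var(R_m) = 6.9184 / 9.1144 = 0.7591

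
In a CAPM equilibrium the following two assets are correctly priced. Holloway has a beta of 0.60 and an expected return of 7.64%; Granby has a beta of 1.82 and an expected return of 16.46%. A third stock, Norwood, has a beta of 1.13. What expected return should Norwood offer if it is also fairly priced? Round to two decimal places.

11.47%

MRP (SML slope) = (16.46% − 7.64%) / (1.82 − 0.60) = 8.82% / 1.22 = 7.2295%
R_f (intercept) = 7.64% − 0.60 × 7.2295% = 3.3023%
E(R_Norwood) = R_f + β × MRP = 3.3023% + 1.13 × 7.2295% = 11.47%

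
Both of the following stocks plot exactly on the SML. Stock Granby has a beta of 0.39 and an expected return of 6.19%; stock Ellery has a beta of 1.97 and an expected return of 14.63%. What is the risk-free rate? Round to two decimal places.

4.11%

Both satisfy E(R) = R_f + β·MRP, so the slope of the SML is
MRP = (14.63% − 6.19%) / (1.97 − 0.39) = 8.44% / 1.58 = 5.3418%
R_f = E(R_Granby) − β_Granby·MRP = 6.19% − 0.39 × 5.3418% = 4.1067%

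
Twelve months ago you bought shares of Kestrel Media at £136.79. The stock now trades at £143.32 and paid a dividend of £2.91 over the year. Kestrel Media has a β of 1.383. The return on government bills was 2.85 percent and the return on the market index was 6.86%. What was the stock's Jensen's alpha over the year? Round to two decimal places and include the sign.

-1.49%

Realised HPR = (P1 + D1 − P0) / P0 = (143.32 + 2.91 − 136.79) / 136.79 = 9.44 / 136.79 = 6.9011%
MRP = 6.86% − 2.85% = 4.01%
CAPM required = R_f + β·MRP = 2.85% + 1.383 × 4.01% = 8.39583%
α = realised − required = 6.9011% − 8.39583% = -1.49%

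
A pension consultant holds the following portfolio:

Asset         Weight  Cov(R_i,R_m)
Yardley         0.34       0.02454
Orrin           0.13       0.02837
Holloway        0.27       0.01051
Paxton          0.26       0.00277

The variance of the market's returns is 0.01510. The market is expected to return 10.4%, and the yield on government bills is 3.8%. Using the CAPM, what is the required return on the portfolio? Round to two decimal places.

10.61%

β_Yardley = 0.02454 / 0.01510 = 1.6252
β_Orrin = 0.02837 / 0.01510 = 1.8788
β_Holloway = 0.01051 / 0.01510 = 0.6960
β_Paxton = 0.00277 / 0.01510 = 0.1834
β_P = Σ w_i β_i = 0.34×1.6252 + 0.13×1.8788 + 0.27×0.6960 + 0.26×0.1834 = 1.0324
MRP = 10.4% − 3.8% = 6.60%
E(R_P) = R_f + β_P × MRP = 3.8% + 1.0324 × 6.6% = 10.61%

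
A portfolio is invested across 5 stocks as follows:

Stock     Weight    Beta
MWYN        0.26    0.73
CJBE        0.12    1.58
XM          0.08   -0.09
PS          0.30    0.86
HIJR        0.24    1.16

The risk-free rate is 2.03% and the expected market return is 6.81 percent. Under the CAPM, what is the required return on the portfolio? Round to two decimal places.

6.37%

β_P = Σ w_i β_i = 0.26×0.73 + 0.12×1.58 + 0.08×-0.09 + 0.30×0.86 + 0.24×1.16 = 0.9086
MRP = 6.81% − 2.03% = 4.78%
E(R_P) = R_f + β_P × MRP = 2.03% + 0.9086 × 4.78% = 6.37%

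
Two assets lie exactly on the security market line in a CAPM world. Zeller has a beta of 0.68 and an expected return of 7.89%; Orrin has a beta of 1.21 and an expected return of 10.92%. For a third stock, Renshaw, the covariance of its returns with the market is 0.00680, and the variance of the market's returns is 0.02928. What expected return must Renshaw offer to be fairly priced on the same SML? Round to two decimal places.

5.33%

MRP = (10.92% − 7.89%) / (1.21 − 0.68) = 5.7170%
R_f = 7.89% − 0.68 × 5.7170% = 4.0024%
β_Renshaw = Cov / Var(R_m) = 0.00680 / 0.02928 = 0.2322
E(R_Renshaw) = R_f + β × MRP = 4.0024% + 0.2322 × 5.7170% = 5.33%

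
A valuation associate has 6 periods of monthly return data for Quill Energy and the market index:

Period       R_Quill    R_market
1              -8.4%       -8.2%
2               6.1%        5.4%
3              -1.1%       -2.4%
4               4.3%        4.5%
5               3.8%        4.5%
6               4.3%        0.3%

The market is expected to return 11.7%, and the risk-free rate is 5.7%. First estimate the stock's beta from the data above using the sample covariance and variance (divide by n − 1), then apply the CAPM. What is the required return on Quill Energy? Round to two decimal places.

Mean R_i = (-8.4 + 6.1 − 1.1 + 4.3 + 3.8 + 4.3) / 6 = 1.5000%
Mean R_m = (-8.2 + 5.4 − 2.4 + 4.5 + 4.5 + 0.3) / 6 = 0.6833%
Σ(R_i − R̄_i)(R_m − R̄_m) = 136.0500  ⇒  Cov = 136.0500 / 5 = 27.2100
Σ(R_m − R̄_m)² = 139.9483  ⇒  Var(R_m) = 139.9483 / 5 = 27.9897
β = Cov / Var(R_m) = 27.2100 / 27.9897 = 0.9721
MRP = 11.7% − 5.7% = 6.00%
E(R) = R_f + β × MRP = 5.7% + 0.9721 × 6.0% = 11.53%

11.53%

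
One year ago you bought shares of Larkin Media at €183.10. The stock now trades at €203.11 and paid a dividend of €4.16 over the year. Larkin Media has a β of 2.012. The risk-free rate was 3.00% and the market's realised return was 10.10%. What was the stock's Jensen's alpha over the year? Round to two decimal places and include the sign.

Realised HPR = (P1 + D1 − P0) / P0 = (203.11 + 4.16 − 183.10) / 183.10 = 24.17 / 183.10 = 13.2004%
MRP = 10.10% − 3.00% = 7.10%
CAPM required = R_f + β·MRP = 3.00% + 2.012 × 7.10% = 17.28520%
α = realised − required = 13.2004% − 17.28520% = -4.08%

-4.08%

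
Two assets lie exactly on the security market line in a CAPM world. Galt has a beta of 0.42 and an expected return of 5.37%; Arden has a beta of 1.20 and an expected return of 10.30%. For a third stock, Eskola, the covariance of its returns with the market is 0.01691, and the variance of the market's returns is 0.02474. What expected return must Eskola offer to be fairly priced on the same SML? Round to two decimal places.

MRP = (10.30% − 5.37%) / (1.20 − 0.42) = 6.3205%
R_f = 5.37% − 0.42 × 6.3205% = 2.7154%
β_Eskola = Cov / Var(R_m) = 0.01691 / 0.02474 = 0.6835
E(R_Eskola) = R_f + β × MRP = 2.7154% + 0.6835 × 6.3205% = 7.04%

7.04%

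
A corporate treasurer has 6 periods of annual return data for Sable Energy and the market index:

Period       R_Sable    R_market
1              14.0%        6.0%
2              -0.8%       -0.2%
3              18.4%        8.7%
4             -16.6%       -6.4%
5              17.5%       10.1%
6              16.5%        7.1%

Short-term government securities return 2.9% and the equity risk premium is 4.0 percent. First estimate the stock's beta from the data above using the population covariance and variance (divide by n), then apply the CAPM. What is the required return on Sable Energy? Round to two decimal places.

Mean R_i = (14.0 − 0.8 + 18.4 − 16.6 + 17.5 + 16.5) / 6 = 8.1667%
Mean R_m = (6.0 − 0.2 + 8.7 − 6.4 + 10.1 + 7.1) / 6 = 4.2167%
Σ(R_i − R̄_i)(R_m − R̄_m) = 437.7633  ⇒  Cov = 437.7633 / 6 = 72.9606
Σ(R_m − R̄_m)² = 198.4283  ⇒  Var(R_m) = 198.4283 / 6 = 33.0714
β = Cov / Var(R_m) = 72.9606 / 33.0714 = 2.2062
E(R) = R_f + β × MRP = 2.9% + 2.2062 × 4.0% = 11.72%

11.72%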